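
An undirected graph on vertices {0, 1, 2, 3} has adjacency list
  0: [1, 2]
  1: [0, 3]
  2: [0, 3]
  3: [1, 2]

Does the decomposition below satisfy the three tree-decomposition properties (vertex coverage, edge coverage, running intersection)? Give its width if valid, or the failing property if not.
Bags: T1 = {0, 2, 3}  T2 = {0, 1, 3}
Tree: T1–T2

Vertex coverage: the bags together contain {0, 1, 2, 3}, the full vertex set. Edge coverage: each edge of G has both endpoints in at least one bag. Running intersection: for every vertex, the bags containing it form a connected subtree. All three properties hold, so this is a valid tree decomposition of width max|bag| − 1 = 2, and hence tw(G) ≤ 2.

Yes; width 2.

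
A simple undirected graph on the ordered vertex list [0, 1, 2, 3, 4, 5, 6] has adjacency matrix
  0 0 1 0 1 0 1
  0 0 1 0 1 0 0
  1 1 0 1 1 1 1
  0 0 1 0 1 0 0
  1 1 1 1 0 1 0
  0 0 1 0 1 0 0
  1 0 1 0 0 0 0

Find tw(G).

A width-2 tree decomposition is:
Bags: B1 = {0, 2, 4}  B2 = {2, 3, 4}  B3 = {1, 2, 4}  B4 = {2, 4, 5}  B5 = {0, 2, 6}
Tree: B1–B2, B1–B3, B2–B4, B1–B5
Each bag holds 3 vertices, so the decomposition has width 2, which upper-bounds the treewidth. For the lower bound, the 3 vertices {0, 2, 4} are pairwise adjacent, and any tree decomposition puts a clique entirely inside one bag — forcing width ≥ 2. Hence tw(G) = 2 exactly.

2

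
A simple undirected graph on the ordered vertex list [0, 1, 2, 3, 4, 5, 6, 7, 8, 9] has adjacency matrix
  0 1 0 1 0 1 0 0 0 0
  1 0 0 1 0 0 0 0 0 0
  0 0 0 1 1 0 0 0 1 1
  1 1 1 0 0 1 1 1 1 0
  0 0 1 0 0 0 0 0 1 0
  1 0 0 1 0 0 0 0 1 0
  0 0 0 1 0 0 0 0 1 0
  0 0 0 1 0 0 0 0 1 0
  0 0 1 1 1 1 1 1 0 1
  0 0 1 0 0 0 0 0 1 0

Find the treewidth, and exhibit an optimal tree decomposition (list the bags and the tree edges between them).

Every bag has size at most 3, so the width is 3 − 1 = 2 and tw(G) ≤ 2. Conversely, {2, 8, 9} is a clique of size 3, and the vertices of any clique must share a bag in every tree decomposition; so some bag has ≥ 3 vertices and tw(G) ≥ 2. The upper and lower bounds meet at 2, so that is the treewidth.

Treewidth 2.
Bags: B1 = {3, 5, 8}  B2 = {3, 7, 8}  B3 = {2, 3, 8}  B4 = {0, 3, 5}  B5 = {2, 4, 8}  B6 = {0, 1, 3}  B7 = {2, 8, 9}  B8 = {3, 6, 8}
Tree: B1–B2, B1–B3, B1–B4, B3–B5, B4–B6, B5–B7, B2–B8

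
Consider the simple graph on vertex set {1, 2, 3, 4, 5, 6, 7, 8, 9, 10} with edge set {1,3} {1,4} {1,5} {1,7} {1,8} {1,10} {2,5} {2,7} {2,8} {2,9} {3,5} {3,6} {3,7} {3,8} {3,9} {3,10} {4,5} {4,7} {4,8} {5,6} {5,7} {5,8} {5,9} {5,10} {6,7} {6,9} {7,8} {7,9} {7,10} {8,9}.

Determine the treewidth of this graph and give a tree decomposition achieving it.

Every bag has size at most 5, so the width is 5 − 1 = 4 and tw(G) ≤ 4. Conversely, {2, 5, 7, 8, 9} is a clique of size 5, and the vertices of any clique must share a bag in every tree decomposition; so some bag has ≥ 5 vertices and tw(G) ≥ 4. Hence tw(G) = 4 exactly.

Treewidth 4.
One such decomposition:
Bags: B1 = {1, 3, 5, 7, 8}  B2 = {3, 5, 7, 8, 9}  B3 = {1, 3, 5, 7, 10}  B4 = {3, 5, 6, 7, 9}  B5 = {2, 5, 7, 8, 9}  B6 = {1, 4, 5, 7, 8}
Tree: B1–B2, B1–B3, B2–B4, B2–B5, B1–B6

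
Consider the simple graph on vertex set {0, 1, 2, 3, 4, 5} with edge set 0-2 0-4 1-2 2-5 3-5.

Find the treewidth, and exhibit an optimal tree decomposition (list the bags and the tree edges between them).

Treewidth 1.
One optimal decomposition is:
Bags: B1 = {2, 5}  B2 = {0, 2}  B3 = {1, 2}  B4 = {3, 5}  B5 = {0, 4}
Tree: B1–B2, B2–B3, B1–B4, B2–B5

Each bag holds 2 vertices, so the decomposition has width 1, which upper-bounds the treewidth. Since G has at least one edge (e.g. 5–2), it is not an edgeless graph, so tw(G) ≥ 1. Hence tw(G) = 1 exactly.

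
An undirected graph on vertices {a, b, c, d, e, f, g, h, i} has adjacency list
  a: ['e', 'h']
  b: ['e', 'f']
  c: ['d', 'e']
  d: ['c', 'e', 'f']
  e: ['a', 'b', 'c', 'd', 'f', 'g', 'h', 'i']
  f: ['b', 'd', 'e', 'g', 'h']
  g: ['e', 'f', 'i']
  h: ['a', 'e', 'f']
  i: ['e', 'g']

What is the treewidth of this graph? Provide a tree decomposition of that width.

Every bag has size at most 3, so the width is 3 − 1 = 2 and tw(G) ≤ 2. Conversely, {a, e, h} is a clique of size 3, and the vertices of any clique must share a bag in every tree decomposition; so some bag has ≥ 3 vertices and tw(G) ≥ 2. Combining the bounds, tw(G) = 2.

Treewidth 2.
Bags: B1 = {b, e, f}  B2 = {d, e, f}  B3 = {e, f, h}  B4 = {a, e, h}  B5 = {e, f, g}  B6 = {c, d, e}  B7 = {e, g, i}
Tree: B1–B2, B1–B3, B3–B4, B1–B5, B2–B6, B5–B7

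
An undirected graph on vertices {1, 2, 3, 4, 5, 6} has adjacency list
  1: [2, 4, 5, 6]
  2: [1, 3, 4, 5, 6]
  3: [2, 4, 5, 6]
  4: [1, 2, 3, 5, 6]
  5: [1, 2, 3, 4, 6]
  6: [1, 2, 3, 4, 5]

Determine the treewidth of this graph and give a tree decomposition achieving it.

Treewidth 4.
One such decomposition:
Bags: B1 = {2, 3, 4, 5, 6}  B2 = {1, 2, 4, 5, 6}
Tree: B1–B2

The largest bag has 5 vertices, giving width 4; this decomposition certifies tw(G) ≤ 4. On the other hand G contains the 5-clique {1, 2, 4, 5, 6}. A clique must lie in a single bag of any decomposition, so no decomposition can have width below 4. Hence tw(G) = 4 exactly.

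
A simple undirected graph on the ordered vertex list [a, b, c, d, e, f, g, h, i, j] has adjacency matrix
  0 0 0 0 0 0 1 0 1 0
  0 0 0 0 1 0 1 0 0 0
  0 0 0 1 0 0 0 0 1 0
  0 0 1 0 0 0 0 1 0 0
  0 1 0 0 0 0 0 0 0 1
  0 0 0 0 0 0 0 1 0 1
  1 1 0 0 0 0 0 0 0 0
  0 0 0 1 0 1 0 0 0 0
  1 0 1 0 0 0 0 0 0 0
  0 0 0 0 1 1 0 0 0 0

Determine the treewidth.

A width-2 tree decomposition is:
Bags: B1 = {a, g, i}  B2 = {c, g, i}  B3 = {c, d, g}  B4 = {d, g, h}  B5 = {f, g, h}  B6 = {f, g, j}  B7 = {e, g, j}  B8 = {b, e, g}
Tree: B1–B2, B2–B3, B3–B4, B4–B5, B5–B6, B6–B7, B7–B8
Every bag has size at most 3, so the width is 3 − 1 = 2 and tw(G) ≤ 2. The edges g–a–i–c–d–h–f–j–e–b–g form a cycle, so G is not a tree and its treewidth is at least 2. Combining the bounds, tw(G) = 2.

2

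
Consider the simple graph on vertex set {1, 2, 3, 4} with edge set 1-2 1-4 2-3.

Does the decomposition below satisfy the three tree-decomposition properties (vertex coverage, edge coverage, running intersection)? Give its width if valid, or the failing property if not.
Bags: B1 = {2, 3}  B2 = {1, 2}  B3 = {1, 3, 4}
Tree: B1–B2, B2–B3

A tree decomposition must satisfy three properties: every vertex lies in some bag; for every edge, both endpoints lie together in some bag; and for every vertex, the bags containing it form a connected subtree. Here bags containing vertex 3 are not connected in the tree, so the decomposition is invalid.

No — bags containing vertex 3 are not connected in the tree.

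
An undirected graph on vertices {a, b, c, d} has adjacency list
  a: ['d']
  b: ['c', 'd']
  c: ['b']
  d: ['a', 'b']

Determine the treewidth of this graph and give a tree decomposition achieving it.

Every bag has size at most 2, so the width is 2 − 1 = 1 and tw(G) ≤ 1. Since G has at least one edge (e.g. d–a), it is not an edgeless graph, so tw(G) ≥ 1. The upper and lower bounds meet at 1, so that is the treewidth.

Treewidth 1.
Bags: B1 = {a, d}  B2 = {b, d}  B3 = {b, c}
Tree: B1–B2, B2–B3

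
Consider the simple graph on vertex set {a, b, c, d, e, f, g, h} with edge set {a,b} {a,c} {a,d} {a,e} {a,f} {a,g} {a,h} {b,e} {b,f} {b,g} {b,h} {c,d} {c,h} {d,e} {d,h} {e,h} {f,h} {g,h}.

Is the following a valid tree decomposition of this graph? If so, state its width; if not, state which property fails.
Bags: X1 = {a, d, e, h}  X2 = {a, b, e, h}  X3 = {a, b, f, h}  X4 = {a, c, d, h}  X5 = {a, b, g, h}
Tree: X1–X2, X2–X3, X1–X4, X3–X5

Checking the three conditions: (i) the bags cover all of {a, b, c, d, e, f, g, h}; (ii) for each edge, some bag contains both endpoints; (iii) the bags containing any fixed vertex form a subtree. All hold, so the decomposition is valid with width 4 − 1 = 3.

Yes; width 3.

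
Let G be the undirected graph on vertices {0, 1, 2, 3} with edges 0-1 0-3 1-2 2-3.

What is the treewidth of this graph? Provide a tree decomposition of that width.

Treewidth 2.
One optimal decomposition is:
Bags: B1 = {0, 1, 3}  B2 = {1, 2, 3}
Tree: B1–B2

Every bag has size at most 3, so the width is 3 − 1 = 2 and tw(G) ≤ 2. For the lower bound, G contains the cycle 1–0–3–2–1, so G is not a forest; only forests have treewidth ≤ 1, hence tw(G) ≥ 2. Therefore the treewidth is 2.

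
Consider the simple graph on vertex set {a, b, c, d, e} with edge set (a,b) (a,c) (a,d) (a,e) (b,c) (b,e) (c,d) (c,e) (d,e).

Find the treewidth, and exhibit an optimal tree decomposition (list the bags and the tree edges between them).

Treewidth 3.
One such decomposition:
Bags: B1 = {a, c, d, e}  B2 = {a, b, c, e}
Tree: B1–B2

Each bag holds 4 vertices, so the decomposition has width 3, which upper-bounds the treewidth. For the lower bound, the 4 vertices {a, c, d, e} are pairwise adjacent, and any tree decomposition puts a clique entirely inside one bag — forcing width ≥ 3. The upper and lower bounds meet at 3, so that is the treewidth.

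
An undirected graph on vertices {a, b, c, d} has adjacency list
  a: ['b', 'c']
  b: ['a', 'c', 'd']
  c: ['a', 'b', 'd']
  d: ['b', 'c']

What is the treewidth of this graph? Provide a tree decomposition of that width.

Treewidth 2.
One optimal decomposition is:
Bags: B1 = {b, c, d}  B2 = {a, b, c}
Tree: B1–B2

Every bag has size at most 3, so the width is 3 − 1 = 2 and tw(G) ≤ 2. Conversely, {b, c, d} is a clique of size 3, and the vertices of any clique must share a bag in every tree decomposition; so some bag has ≥ 3 vertices and tw(G) ≥ 2. Hence tw(G) = 2 exactly.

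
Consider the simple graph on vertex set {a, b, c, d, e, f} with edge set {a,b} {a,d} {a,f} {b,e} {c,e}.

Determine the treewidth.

A width-1 tree decomposition is:
Bags: B1 = {a, b}  B2 = {a, d}  B3 = {b, e}  B4 = {c, e}  B5 = {a, f}
Tree: B1–B2, B1–B3, B3–B4, B1–B5
The largest bag has 2 vertices, giving width 1; this decomposition certifies tw(G) ≤ 1. Any graph with an edge has treewidth ≥ 1, and G has the edge a–b. Therefore the treewidth is 1.

1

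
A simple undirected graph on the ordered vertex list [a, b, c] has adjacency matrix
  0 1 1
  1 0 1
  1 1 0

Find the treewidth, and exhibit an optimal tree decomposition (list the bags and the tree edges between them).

Treewidth 2.
One such decomposition:
Bags: B1 = {a, b, c}
Tree: (single bag)

With just one bag of size 3, the width is 3 − 1 = 2, so tw(G) ≤ 2. For the lower bound, the 3 vertices {a, b, c} are pairwise adjacent, and any tree decomposition puts a clique entirely inside one bag — forcing width ≥ 2. Therefore the treewidth is 2.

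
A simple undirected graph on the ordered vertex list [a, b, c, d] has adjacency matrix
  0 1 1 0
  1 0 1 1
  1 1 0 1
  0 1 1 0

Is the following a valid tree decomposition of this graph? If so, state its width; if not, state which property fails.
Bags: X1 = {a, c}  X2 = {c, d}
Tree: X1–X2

No — vertex b appears in no bag.

A tree decomposition must satisfy three properties: every vertex lies in some bag; for every edge, both endpoints lie together in some bag; and for every vertex, the bags containing it form a connected subtree. Here vertex b appears in no bag, so the decomposition is invalid.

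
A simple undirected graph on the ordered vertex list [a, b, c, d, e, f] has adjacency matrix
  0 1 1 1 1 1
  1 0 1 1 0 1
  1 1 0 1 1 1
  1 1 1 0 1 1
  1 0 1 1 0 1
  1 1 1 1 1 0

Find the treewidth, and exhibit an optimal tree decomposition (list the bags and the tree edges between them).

Every bag has size at most 5, so the width is 5 − 1 = 4 and tw(G) ≤ 4. Conversely, {a, c, d, e, f} is a clique of size 5, and the vertices of any clique must share a bag in every tree decomposition; so some bag has ≥ 5 vertices and tw(G) ≥ 4. Combining the bounds, tw(G) = 4.

Treewidth 4.
Bags: B1 = {a, b, c, d, f}  B2 = {a, c, d, e, f}
Tree: B1–B2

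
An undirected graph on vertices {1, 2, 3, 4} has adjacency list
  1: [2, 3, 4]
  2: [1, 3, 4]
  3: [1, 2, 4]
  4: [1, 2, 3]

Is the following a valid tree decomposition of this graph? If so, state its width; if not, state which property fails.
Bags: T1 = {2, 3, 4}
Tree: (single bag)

No — vertex 1 appears in no bag.

A tree decomposition must satisfy three properties: every vertex lies in some bag; for every edge, both endpoints lie together in some bag; and for every vertex, the bags containing it form a connected subtree. Here vertex 1 appears in no bag, so the decomposition is invalid.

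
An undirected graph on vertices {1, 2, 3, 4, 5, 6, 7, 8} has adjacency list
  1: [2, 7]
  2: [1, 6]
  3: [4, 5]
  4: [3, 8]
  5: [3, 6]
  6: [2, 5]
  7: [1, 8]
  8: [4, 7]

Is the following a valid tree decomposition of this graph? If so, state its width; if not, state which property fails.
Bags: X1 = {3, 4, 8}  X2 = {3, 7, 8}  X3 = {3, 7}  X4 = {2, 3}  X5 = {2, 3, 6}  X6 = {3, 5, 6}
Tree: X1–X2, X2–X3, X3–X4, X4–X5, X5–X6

No — vertex 1 appears in no bag.

A tree decomposition must satisfy three properties: every vertex lies in some bag; for every edge, both endpoints lie together in some bag; and for every vertex, the bags containing it form a connected subtree. Here vertex 1 appears in no bag, so the decomposition is invalid.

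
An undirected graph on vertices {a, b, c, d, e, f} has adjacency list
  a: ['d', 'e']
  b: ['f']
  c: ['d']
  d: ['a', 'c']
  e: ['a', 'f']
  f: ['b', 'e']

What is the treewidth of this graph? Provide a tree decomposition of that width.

Treewidth 1.
One such decomposition:
Bags: B1 = {c, d}  B2 = {a, d}  B3 = {a, e}  B4 = {e, f}  B5 = {b, f}
Tree: B1–B2, B2–B3, B3–B4, B4–B5

The largest bag has 2 vertices, giving width 1; this decomposition certifies tw(G) ≤ 1. G has an edge, so its treewidth is at least 1. The upper and lower bounds meet at 1, so that is the treewidth.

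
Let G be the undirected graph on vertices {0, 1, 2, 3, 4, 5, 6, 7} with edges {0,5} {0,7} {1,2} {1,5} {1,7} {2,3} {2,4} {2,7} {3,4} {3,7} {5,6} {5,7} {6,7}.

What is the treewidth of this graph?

A width-2 tree decomposition is:
Bags: B1 = {1, 2, 7}  B2 = {1, 5, 7}  B3 = {2, 3, 7}  B4 = {5, 6, 7}  B5 = {2, 3, 4}  B6 = {0, 5, 7}
Tree: B1–B2, B1–B3, B2–B4, B3–B5, B4–B6
Each bag holds 3 vertices, so the decomposition has width 2, which upper-bounds the treewidth. For the lower bound, the 3 vertices {2, 3, 4} are pairwise adjacent, and any tree decomposition puts a clique entirely inside one bag — forcing width ≥ 2. Hence tw(G) = 2 exactly.

2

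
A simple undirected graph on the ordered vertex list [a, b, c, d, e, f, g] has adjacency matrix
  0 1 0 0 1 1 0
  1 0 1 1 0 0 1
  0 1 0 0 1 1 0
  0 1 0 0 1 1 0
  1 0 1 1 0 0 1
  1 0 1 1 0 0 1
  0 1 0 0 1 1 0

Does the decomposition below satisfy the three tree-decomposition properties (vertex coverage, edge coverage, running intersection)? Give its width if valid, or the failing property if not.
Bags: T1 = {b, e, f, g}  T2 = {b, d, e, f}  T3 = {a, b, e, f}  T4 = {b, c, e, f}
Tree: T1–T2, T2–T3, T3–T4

Checking the three conditions: (i) the bags cover all of {a, b, c, d, e, f, g}; (ii) for each edge, some bag contains both endpoints; (iii) the bags containing any fixed vertex form a subtree. All hold, so the decomposition is valid with width 4 − 1 = 3.

Yes; width 3.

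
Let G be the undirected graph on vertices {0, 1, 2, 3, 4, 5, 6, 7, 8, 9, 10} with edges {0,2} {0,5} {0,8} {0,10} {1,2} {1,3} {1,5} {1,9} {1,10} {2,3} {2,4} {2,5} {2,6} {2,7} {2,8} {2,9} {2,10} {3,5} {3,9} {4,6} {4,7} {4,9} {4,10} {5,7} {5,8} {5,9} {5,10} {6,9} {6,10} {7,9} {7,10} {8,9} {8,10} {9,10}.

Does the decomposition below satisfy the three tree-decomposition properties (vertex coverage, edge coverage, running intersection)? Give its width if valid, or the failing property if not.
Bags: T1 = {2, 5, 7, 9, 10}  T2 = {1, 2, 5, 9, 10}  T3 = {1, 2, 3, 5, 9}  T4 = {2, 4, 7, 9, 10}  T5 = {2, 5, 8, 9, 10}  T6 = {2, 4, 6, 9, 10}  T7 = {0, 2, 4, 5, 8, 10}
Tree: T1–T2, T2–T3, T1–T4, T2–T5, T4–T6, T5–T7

A tree decomposition must satisfy three properties: every vertex lies in some bag; for every edge, both endpoints lie together in some bag; and for every vertex, the bags containing it form a connected subtree. Here bags containing vertex 4 are not connected in the tree, so the decomposition is invalid.

No — bags containing vertex 4 are not connected in the tree.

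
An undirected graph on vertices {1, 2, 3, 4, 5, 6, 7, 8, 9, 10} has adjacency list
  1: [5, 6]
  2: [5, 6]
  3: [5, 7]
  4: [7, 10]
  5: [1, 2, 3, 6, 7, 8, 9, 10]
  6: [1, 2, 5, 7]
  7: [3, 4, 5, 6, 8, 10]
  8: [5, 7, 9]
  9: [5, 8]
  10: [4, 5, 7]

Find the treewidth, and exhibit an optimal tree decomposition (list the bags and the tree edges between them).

Each bag holds 3 vertices, so the decomposition has width 2, which upper-bounds the treewidth. For the lower bound, the 3 vertices {4, 7, 10} are pairwise adjacent, and any tree decomposition puts a clique entirely inside one bag — forcing width ≥ 2. Hence tw(G) = 2 exactly.

Treewidth 2.
One such decomposition:
Bags: B1 = {5, 7, 8}  B2 = {5, 6, 7}  B3 = {2, 5, 6}  B4 = {3, 5, 7}  B5 = {1, 5, 6}  B6 = {5, 7, 10}  B7 = {5, 8, 9}  B8 = {4, 7, 10}
Tree: B1–B2, B2–B3, B2–B4, B2–B5, B2–B6, B1–B7, B6–B8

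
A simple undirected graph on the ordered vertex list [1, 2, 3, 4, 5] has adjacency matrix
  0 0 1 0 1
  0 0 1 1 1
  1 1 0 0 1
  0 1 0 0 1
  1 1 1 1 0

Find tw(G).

2

A width-2 tree decomposition is:
Bags: B1 = {2, 3, 5}  B2 = {1, 3, 5}  B3 = {2, 4, 5}
Tree: B1–B2, B1–B3
Each bag holds 3 vertices, so the decomposition has width 2, which upper-bounds the treewidth. Conversely, {1, 3, 5} is a clique of size 3, and the vertices of any clique must share a bag in every tree decomposition; so some bag has ≥ 3 vertices and tw(G) ≥ 2. Therefore the treewidth is 2.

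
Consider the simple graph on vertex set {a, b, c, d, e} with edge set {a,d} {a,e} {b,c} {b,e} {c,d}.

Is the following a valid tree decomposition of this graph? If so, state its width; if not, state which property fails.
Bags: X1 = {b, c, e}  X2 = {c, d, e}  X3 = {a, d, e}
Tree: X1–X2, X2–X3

Every vertex of G appears in some bag (union = {a, b, c, d, e}); every edge is covered by a bag; and for each vertex v the set of bags containing v is connected in the bag tree. The decomposition is therefore valid. The largest bag has 3 vertices, so the width is 2.

Yes; width 2.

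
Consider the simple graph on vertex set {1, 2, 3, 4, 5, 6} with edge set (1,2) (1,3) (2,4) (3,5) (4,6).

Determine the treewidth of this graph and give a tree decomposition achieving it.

Treewidth 1.
Bags: B1 = {4, 6}  B2 = {2, 4}  B3 = {1, 2}  B4 = {1, 3}  B5 = {3, 5}
Tree: B1–B2, B2–B3, B3–B4, B4–B5

The largest bag has 2 vertices, giving width 1; this decomposition certifies tw(G) ≤ 1. Since G has at least one edge (e.g. 6–4), it is not an edgeless graph, so tw(G) ≥ 1. Therefore the treewidth is 1.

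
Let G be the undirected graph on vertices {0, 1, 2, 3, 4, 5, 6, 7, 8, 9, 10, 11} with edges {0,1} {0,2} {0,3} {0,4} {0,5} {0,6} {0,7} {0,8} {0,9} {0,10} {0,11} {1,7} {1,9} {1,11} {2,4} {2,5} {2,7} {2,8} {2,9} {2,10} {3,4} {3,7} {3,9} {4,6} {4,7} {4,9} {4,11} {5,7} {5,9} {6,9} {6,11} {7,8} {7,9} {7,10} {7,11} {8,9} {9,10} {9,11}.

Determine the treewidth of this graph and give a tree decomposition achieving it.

The largest bag has 5 vertices, giving width 4; this decomposition certifies tw(G) ≤ 4. Conversely, {0, 4, 6, 9, 11} is a clique of size 5, and the vertices of any clique must share a bag in every tree decomposition; so some bag has ≥ 5 vertices and tw(G) ≥ 4. Combining the bounds, tw(G) = 4.

Treewidth 4.
One such decomposition:
Bags: B1 = {0, 2, 4, 7, 9}  B2 = {0, 2, 5, 7, 9}  B3 = {0, 2, 7, 8, 9}  B4 = {0, 4, 7, 9, 11}  B5 = {0, 3, 4, 7, 9}  B6 = {0, 2, 7, 9, 10}  B7 = {0, 4, 6, 9, 11}  B8 = {0, 1, 7, 9, 11}
Tree: B1–B2, B2–B3, B1–B4, B1–B5, B1–B6, B4–B7, B4–B8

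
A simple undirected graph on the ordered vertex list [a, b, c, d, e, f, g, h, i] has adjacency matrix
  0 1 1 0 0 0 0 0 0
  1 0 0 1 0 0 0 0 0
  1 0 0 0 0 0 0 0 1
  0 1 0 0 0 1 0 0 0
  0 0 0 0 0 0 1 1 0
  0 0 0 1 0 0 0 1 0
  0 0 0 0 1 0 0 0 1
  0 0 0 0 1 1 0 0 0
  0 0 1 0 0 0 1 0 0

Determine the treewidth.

2

A width-2 tree decomposition is:
Bags: B1 = {e, g, i}  B2 = {e, h, i}  B3 = {f, h, i}  B4 = {d, f, i}  B5 = {b, d, i}  B6 = {a, b, i}  B7 = {a, c, i}
Tree: B1–B2, B2–B3, B3–B4, B4–B5, B5–B6, B6–B7
The largest bag has 3 vertices, giving width 2; this decomposition certifies tw(G) ≤ 2. For the lower bound, G contains the cycle i–g–e–h–f–d–b–a–c–i, so G is not a forest; only forests have treewidth ≤ 1, hence tw(G) ≥ 2. The upper and lower bounds meet at 2, so that is the treewidth.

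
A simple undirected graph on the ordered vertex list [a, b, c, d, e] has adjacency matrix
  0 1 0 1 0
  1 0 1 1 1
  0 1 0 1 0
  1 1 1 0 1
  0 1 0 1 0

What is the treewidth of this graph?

A width-2 tree decomposition is:
Bags: B1 = {a, b, d}  B2 = {b, c, d}  B3 = {b, d, e}
Tree: B1–B2, B2–B3
Every bag has size at most 3, so the width is 3 − 1 = 2 and tw(G) ≤ 2. Conversely, {b, d, e} is a clique of size 3, and the vertices of any clique must share a bag in every tree decomposition; so some bag has ≥ 3 vertices and tw(G) ≥ 2. Hence tw(G) = 2 exactly.

2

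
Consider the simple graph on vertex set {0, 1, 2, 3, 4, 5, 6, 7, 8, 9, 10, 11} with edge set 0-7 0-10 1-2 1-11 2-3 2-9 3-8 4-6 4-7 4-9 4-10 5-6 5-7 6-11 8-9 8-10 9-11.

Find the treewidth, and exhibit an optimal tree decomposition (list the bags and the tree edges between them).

Treewidth 3.
Bags: B1 = {1, 2, 3, 11}  B2 = {2, 3, 9, 11}  B3 = {3, 8, 9, 11}  B4 = {6, 8, 9, 11}  B5 = {4, 6, 8, 9}  B6 = {4, 6, 8, 10}  B7 = {4, 5, 6, 10}  B8 = {4, 5, 7, 10}  B9 = {0, 5, 7, 10}
Tree: B1–B2, B2–B3, B3–B4, B4–B5, B5–B6, B6–B7, B7–B8, B8–B9

The largest bag has 4 vertices, giving width 3; this decomposition certifies tw(G) ≤ 3. For the lower bound: the 4 vertex sets {1,2,3}, {11}, {9}, {4,6,8,10} are disjoint, each induces a connected subgraph, and every pair is joined by at least one edge of G. Contracting each set to a single vertex therefore yields K_{4} as a minor, and since treewidth is minor-monotone, tw(G) ≥ tw(K_{4}) = 3. Hence tw(G) = 3 exactly.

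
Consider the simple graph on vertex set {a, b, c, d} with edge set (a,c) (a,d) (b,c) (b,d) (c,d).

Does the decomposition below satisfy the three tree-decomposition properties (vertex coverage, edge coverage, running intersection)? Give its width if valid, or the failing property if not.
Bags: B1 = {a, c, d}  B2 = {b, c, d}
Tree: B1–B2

Yes; width 2.

Checking the three conditions: (i) the bags cover all of {a, b, c, d}; (ii) for each edge, some bag contains both endpoints; (iii) the bags containing any fixed vertex form a subtree. All hold, so the decomposition is valid with width 3 − 1 = 2.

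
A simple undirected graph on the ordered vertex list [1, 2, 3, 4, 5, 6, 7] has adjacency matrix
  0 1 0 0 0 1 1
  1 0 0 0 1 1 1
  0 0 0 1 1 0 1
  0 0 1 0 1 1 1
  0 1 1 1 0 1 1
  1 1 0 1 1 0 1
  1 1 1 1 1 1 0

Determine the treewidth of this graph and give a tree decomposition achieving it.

Each bag holds 4 vertices, so the decomposition has width 3, which upper-bounds the treewidth. For the lower bound, the 4 vertices {1, 2, 6, 7} are pairwise adjacent, and any tree decomposition puts a clique entirely inside one bag — forcing width ≥ 3. Hence tw(G) = 3 exactly.

Treewidth 3.
One optimal decomposition is:
Bags: B1 = {4, 5, 6, 7}  B2 = {3, 4, 5, 7}  B3 = {2, 5, 6, 7}  B4 = {1, 2, 6, 7}
Tree: B1–B2, B1–B3, B3–B4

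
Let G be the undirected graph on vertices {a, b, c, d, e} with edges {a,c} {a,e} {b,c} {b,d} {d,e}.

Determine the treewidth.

2

A width-2 tree decomposition is:
Bags: B1 = {a, d, e}  B2 = {a, c, d}  B3 = {b, c, d}
Tree: B1–B2, B2–B3
The largest bag has 3 vertices, giving width 2; this decomposition certifies tw(G) ≤ 2. For the lower bound, G contains the cycle d–e–a–c–b–d, so G is not a forest; only forests have treewidth ≤ 1, hence tw(G) ≥ 2. Therefore the treewidth is 2.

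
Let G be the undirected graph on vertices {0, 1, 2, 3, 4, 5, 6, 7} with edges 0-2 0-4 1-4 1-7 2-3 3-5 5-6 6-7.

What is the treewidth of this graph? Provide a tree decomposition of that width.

Treewidth 2.
Bags: B1 = {1, 4, 7}  B2 = {4, 6, 7}  B3 = {4, 5, 6}  B4 = {3, 4, 5}  B5 = {2, 3, 4}  B6 = {0, 2, 4}
Tree: B1–B2, B2–B3, B3–B4, B4–B5, B5–B6

Every bag has size at most 3, so the width is 3 − 1 = 2 and tw(G) ≤ 2. Since 4–1–7–6–5–3–2–0–4 is a cycle in G, G is not acyclic. Forests are exactly the graphs of treewidth ≤ 1, so tw(G) ≥ 2. Therefore the treewidth is 2.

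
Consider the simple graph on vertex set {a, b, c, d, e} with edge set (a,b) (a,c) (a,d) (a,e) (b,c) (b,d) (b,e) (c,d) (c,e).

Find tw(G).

3

A width-3 tree decomposition is:
Bags: B1 = {a, b, c, d}  B2 = {a, b, c, e}
Tree: B1–B2
The largest bag has 4 vertices, giving width 3; this decomposition certifies tw(G) ≤ 3. For the lower bound, the 4 vertices {a, b, c, d} are pairwise adjacent, and any tree decomposition puts a clique entirely inside one bag — forcing width ≥ 3. Therefore the treewidth is 3.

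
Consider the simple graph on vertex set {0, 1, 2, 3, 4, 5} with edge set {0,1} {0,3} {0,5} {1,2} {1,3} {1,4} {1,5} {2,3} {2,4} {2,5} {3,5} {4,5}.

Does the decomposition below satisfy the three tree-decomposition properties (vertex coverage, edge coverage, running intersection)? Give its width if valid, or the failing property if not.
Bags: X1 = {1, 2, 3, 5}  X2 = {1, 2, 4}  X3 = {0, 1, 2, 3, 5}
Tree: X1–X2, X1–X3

A tree decomposition must satisfy three properties: every vertex lies in some bag; for every edge, both endpoints lie together in some bag; and for every vertex, the bags containing it form a connected subtree. Here edge (5,4) lies in no bag, so the decomposition is invalid.

No — edge (5,4) lies in no bag.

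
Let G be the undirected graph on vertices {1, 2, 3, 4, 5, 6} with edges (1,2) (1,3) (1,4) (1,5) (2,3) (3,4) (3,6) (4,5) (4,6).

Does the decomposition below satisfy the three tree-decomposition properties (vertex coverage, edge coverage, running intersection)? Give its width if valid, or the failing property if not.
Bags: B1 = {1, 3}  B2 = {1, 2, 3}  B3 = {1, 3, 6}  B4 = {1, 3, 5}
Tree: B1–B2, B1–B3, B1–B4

No — vertex 4 appears in no bag.

A tree decomposition must satisfy three properties: every vertex lies in some bag; for every edge, both endpoints lie together in some bag; and for every vertex, the bags containing it form a connected subtree. Here vertex 4 appears in no bag, so the decomposition is invalid.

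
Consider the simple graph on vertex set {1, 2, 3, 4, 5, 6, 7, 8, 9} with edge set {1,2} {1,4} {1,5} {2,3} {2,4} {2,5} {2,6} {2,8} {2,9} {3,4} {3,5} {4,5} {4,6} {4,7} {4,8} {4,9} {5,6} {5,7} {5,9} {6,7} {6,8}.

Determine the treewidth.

A width-3 tree decomposition is:
Bags: B1 = {2, 3, 4, 5}  B2 = {2, 4, 5, 6}  B3 = {2, 4, 6, 8}  B4 = {4, 5, 6, 7}  B5 = {1, 2, 4, 5}  B6 = {2, 4, 5, 9}
Tree: B1–B2, B2–B3, B2–B4, B1–B5, B5–B6
Every bag has size at most 4, so the width is 4 − 1 = 3 and tw(G) ≤ 3. For the lower bound, the 4 vertices {2, 4, 6, 8} are pairwise adjacent, and any tree decomposition puts a clique entirely inside one bag — forcing width ≥ 3. Combining the bounds, tw(G) = 3.

3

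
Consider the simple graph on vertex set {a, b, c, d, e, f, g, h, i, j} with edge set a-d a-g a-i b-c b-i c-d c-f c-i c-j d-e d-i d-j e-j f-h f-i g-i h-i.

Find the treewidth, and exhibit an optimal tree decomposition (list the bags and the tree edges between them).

Treewidth 2.
One optimal decomposition is:
Bags: B1 = {c, d, i}  B2 = {b, c, i}  B3 = {c, d, j}  B4 = {a, d, i}  B5 = {a, g, i}  B6 = {c, f, i}  B7 = {f, h, i}  B8 = {d, e, j}
Tree: B1–B2, B1–B3, B1–B4, B4–B5, B1–B6, B6–B7, B3–B8

Each bag holds 3 vertices, so the decomposition has width 2, which upper-bounds the treewidth. Conversely, {d, e, j} is a clique of size 3, and the vertices of any clique must share a bag in every tree decomposition; so some bag has ≥ 3 vertices and tw(G) ≥ 2. Hence tw(G) = 2 exactly.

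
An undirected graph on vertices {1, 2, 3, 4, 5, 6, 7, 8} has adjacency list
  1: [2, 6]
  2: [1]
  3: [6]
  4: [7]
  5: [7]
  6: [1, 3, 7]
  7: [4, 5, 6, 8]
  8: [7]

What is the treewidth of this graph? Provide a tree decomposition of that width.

Every bag has size at most 2, so the width is 2 − 1 = 1 and tw(G) ≤ 1. G has an edge, so its treewidth is at least 1. Hence tw(G) = 1 exactly.

Treewidth 1.
Bags: B1 = {1, 6}  B2 = {6, 7}  B3 = {7, 8}  B4 = {4, 7}  B5 = {3, 6}  B6 = {1, 2}  B7 = {5, 7}
Tree: B1–B2, B2–B3, B3–B4, B1–B5, B1–B6, B2–B7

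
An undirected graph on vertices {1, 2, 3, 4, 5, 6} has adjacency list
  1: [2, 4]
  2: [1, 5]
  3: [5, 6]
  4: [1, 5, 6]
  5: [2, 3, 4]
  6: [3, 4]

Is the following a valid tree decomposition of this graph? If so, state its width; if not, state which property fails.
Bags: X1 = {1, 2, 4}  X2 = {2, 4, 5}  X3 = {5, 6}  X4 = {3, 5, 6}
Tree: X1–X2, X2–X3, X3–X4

A tree decomposition must satisfy three properties: every vertex lies in some bag; for every edge, both endpoints lie together in some bag; and for every vertex, the bags containing it form a connected subtree. Here edge (4,6) lies in no bag, so the decomposition is invalid.

No — edge (4,6) lies in no bag.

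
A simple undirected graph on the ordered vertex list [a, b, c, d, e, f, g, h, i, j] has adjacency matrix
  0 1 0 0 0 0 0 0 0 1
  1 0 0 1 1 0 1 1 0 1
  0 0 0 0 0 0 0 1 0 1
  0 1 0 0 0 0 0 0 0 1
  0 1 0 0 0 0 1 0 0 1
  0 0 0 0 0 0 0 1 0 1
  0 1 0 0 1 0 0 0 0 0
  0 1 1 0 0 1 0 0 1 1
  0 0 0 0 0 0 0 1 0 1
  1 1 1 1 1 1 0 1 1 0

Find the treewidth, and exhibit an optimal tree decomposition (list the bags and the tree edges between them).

Treewidth 2.
Bags: B1 = {b, h, j}  B2 = {h, i, j}  B3 = {c, h, j}  B4 = {b, d, j}  B5 = {b, e, j}  B6 = {f, h, j}  B7 = {b, e, g}  B8 = {a, b, j}
Tree: B1–B2, B1–B3, B1–B4, B4–B5, B2–B6, B5–B7, B1–B8

Every bag has size at most 3, so the width is 3 − 1 = 2 and tw(G) ≤ 2. For the lower bound, the 3 vertices {b, e, g} are pairwise adjacent, and any tree decomposition puts a clique entirely inside one bag — forcing width ≥ 2. Hence tw(G) = 2 exactly.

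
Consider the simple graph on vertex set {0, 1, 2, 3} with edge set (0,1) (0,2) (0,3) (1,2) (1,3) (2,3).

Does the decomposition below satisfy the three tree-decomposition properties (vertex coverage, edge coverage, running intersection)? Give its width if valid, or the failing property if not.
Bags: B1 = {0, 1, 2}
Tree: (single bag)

No — vertex 3 appears in no bag.

A tree decomposition must satisfy three properties: every vertex lies in some bag; for every edge, both endpoints lie together in some bag; and for every vertex, the bags containing it form a connected subtree. Here vertex 3 appears in no bag, so the decomposition is invalid.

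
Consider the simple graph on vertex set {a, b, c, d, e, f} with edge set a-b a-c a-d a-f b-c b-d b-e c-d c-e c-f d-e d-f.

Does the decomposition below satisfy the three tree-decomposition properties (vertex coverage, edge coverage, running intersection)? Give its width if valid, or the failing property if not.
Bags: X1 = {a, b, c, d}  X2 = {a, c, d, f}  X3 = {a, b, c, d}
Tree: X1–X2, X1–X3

No — vertex e appears in no bag.

A tree decomposition must satisfy three properties: every vertex lies in some bag; for every edge, both endpoints lie together in some bag; and for every vertex, the bags containing it form a connected subtree. Here vertex e appears in no bag, so the decomposition is invalid.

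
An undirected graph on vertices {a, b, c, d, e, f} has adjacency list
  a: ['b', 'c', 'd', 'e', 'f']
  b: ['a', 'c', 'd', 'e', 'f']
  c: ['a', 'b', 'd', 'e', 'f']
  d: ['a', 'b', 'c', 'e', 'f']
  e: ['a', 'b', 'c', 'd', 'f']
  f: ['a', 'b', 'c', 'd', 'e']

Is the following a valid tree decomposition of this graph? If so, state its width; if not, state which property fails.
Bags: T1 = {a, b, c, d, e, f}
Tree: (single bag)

Yes; width 5.

Every vertex of G appears in some bag (union = {a, b, c, d, e, f}); every edge is covered by a bag; and for each vertex v the set of bags containing v is connected in the bag tree. The decomposition is therefore valid. The largest bag has 6 vertices, so the width is 5.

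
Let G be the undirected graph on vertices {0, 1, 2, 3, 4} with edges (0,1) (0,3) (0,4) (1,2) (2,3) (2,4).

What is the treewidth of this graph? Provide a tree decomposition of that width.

Treewidth 2.
One optimal decomposition is:
Bags: B1 = {0, 1, 2}  B2 = {0, 2, 4}  B3 = {0, 2, 3}
Tree: B1–B2, B2–B3

Each bag holds 3 vertices, so the decomposition has width 2, which upper-bounds the treewidth. The edges 0–1–2–4–0 form a cycle, so G is not a tree and its treewidth is at least 2. The upper and lower bounds meet at 2, so that is the treewidth.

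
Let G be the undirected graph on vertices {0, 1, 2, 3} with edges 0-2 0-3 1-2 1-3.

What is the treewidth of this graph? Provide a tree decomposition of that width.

The largest bag has 3 vertices, giving width 2; this decomposition certifies tw(G) ≤ 2. The edges 0–2–1–3–0 form a cycle, so G is not a tree and its treewidth is at least 2. Hence tw(G) = 2 exactly.

Treewidth 2.
One such decomposition:
Bags: B1 = {0, 1, 2}  B2 = {0, 1, 3}
Tree: B1–B2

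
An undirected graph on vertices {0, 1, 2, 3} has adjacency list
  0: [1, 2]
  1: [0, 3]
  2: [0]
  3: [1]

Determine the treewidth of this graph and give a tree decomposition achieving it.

Treewidth 1.
One such decomposition:
Bags: B1 = {1, 3}  B2 = {0, 1}  B3 = {0, 2}
Tree: B1–B2, B2–B3

Every bag has size at most 2, so the width is 2 − 1 = 1 and tw(G) ≤ 1. Since G has at least one edge (e.g. 3–1), it is not an edgeless graph, so tw(G) ≥ 1. Hence tw(G) = 1 exactly.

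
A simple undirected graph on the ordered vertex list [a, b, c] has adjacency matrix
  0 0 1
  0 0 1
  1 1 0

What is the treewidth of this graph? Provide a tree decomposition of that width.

Treewidth 1.
One optimal decomposition is:
Bags: B1 = {b, c}  B2 = {a, c}
Tree: B1–B2

Every bag has size at most 2, so the width is 2 − 1 = 1 and tw(G) ≤ 1. Since G has at least one edge (e.g. c–b), it is not an edgeless graph, so tw(G) ≥ 1. The upper and lower bounds meet at 1, so that is the treewidth.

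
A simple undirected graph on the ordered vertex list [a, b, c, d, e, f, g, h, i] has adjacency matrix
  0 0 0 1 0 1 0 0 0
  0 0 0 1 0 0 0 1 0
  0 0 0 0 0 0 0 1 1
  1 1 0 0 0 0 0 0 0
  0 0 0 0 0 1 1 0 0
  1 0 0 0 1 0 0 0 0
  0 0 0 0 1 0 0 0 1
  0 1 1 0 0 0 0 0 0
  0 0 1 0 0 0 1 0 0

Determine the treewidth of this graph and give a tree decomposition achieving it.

Every bag has size at most 3, so the width is 3 − 1 = 2 and tw(G) ≤ 2. The edges b–h–c–i–g–e–f–a–d–b form a cycle, so G is not a tree and its treewidth is at least 2. Hence tw(G) = 2 exactly.

Treewidth 2.
One such decomposition:
Bags: B1 = {b, c, h}  B2 = {b, c, i}  B3 = {b, g, i}  B4 = {b, e, g}  B5 = {b, e, f}  B6 = {a, b, f}  B7 = {a, b, d}
Tree: B1–B2, B2–B3, B3–B4, B4–B5, B5–B6, B6–B7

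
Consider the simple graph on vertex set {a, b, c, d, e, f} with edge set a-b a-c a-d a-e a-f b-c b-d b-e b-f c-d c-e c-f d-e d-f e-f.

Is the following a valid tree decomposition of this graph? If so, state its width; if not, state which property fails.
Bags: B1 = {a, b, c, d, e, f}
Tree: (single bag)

Every vertex of G appears in some bag (union = {a, b, c, d, e, f}); every edge is covered by a bag; and for each vertex v the set of bags containing v is connected in the bag tree. The decomposition is therefore valid. The largest bag has 6 vertices, so the width is 5.

Yes; width 5.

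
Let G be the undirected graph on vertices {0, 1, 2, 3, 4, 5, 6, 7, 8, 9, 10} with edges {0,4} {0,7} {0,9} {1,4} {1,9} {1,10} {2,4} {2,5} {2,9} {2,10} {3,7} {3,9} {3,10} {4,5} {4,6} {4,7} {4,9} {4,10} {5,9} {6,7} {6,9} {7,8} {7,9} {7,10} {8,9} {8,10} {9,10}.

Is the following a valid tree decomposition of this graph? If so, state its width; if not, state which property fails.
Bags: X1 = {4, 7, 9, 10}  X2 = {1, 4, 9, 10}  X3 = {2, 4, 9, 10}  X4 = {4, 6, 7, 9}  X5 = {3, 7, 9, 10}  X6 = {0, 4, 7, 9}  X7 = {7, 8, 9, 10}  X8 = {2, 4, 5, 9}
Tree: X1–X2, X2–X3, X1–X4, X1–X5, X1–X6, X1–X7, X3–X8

Yes; width 3.

Checking the three conditions: (i) the bags cover all of {0, 1, 2, 3, 4, 5, 6, 7, 8, 9, 10}; (ii) for each edge, some bag contains both endpoints; (iii) the bags containing any fixed vertex form a subtree. All hold, so the decomposition is valid with width 4 − 1 = 3.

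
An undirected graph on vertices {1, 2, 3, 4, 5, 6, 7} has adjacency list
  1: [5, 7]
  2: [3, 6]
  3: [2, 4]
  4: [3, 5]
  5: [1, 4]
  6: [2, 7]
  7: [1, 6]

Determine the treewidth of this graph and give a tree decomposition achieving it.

Each bag holds 3 vertices, so the decomposition has width 2, which upper-bounds the treewidth. The edges 2–3–4–5–1–7–6–2 form a cycle, so G is not a tree and its treewidth is at least 2. Therefore the treewidth is 2.

Treewidth 2.
Bags: B1 = {2, 3, 4}  B2 = {2, 4, 5}  B3 = {1, 2, 5}  B4 = {1, 2, 7}  B5 = {2, 6, 7}
Tree: B1–B2, B2–B3, B3–B4, B4–B5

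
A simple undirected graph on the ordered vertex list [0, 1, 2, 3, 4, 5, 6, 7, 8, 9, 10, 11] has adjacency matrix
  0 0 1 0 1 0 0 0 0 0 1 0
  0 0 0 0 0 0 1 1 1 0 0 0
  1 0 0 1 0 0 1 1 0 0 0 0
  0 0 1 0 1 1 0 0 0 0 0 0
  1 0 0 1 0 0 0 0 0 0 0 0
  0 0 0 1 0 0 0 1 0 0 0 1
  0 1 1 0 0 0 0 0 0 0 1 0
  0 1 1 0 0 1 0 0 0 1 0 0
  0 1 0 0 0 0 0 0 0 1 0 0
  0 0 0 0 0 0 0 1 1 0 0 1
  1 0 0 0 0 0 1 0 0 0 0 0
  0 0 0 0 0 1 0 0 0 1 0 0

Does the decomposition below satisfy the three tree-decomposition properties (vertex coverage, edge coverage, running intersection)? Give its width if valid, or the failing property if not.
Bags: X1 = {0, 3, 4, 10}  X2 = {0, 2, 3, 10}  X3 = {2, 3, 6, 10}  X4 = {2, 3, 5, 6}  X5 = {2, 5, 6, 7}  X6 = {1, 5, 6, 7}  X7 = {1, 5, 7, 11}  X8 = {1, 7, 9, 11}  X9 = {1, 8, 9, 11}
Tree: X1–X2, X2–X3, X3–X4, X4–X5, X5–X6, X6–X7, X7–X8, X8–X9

Vertex coverage: the bags together contain {0, 1, 2, 3, 4, 5, 6, 7, 8, 9, 10, 11}, the full vertex set. Edge coverage: each edge of G has both endpoints in at least one bag. Running intersection: for every vertex, the bags containing it form a connected subtree. All three properties hold, so this is a valid tree decomposition of width max|bag| − 1 = 3, and hence tw(G) ≤ 3.

Yes; width 3.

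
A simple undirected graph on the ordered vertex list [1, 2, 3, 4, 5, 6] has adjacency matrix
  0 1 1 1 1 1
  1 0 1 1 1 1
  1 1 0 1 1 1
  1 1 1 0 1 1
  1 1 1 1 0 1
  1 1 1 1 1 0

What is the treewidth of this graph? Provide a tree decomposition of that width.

Treewidth 5.
Bags: B1 = {1, 2, 3, 4, 5, 6}
Tree: (single bag)

A single bag containing all 6 vertices is trivially a valid decomposition of width 5. Conversely, {1, 2, 3, 4, 5, 6} is a clique of size 6, and the vertices of any clique must share a bag in every tree decomposition; so some bag has ≥ 6 vertices and tw(G) ≥ 5. Hence tw(G) = 5 exactly.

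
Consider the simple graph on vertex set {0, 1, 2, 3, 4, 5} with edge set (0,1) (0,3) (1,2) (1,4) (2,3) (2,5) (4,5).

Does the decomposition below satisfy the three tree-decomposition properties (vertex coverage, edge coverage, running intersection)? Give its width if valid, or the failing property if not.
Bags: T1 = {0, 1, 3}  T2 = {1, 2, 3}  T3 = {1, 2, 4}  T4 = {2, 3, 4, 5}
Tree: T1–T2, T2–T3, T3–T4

A tree decomposition must satisfy three properties: every vertex lies in some bag; for every edge, both endpoints lie together in some bag; and for every vertex, the bags containing it form a connected subtree. Here bags containing vertex 3 are not connected in the tree, so the decomposition is invalid.

No — bags containing vertex 3 are not connected in the tree.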